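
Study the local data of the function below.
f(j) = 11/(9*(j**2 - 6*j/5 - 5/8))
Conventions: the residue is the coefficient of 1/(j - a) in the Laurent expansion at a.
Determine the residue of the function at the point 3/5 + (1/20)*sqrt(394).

The residue is (55/1773)*sqrt(394).

The factor j**2 - 6*j/5 - 5/8 splits as (j - a)(j - a') with a = 3/5 + (1/20)*sqrt(394), a' = 3/5 - (1/20)*sqrt(394). At the order-1 pole a set g(j) = (j - a)*f(j) = [11/9] / (j - a').
Simple pole: residue = g(a) at a = 3/5 + (1/20)*sqrt(394), which is (55/1773)*sqrt(394).


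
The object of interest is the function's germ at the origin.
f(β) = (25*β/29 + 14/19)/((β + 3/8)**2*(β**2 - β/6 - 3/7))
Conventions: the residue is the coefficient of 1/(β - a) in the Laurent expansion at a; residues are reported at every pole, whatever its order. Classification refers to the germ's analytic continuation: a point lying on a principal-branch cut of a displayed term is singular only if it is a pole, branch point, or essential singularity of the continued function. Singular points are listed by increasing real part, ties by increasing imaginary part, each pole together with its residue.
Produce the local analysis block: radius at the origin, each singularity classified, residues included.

Denominator factor (β + 3/8)^2: pole of order 2 at -3/8, modulus 3/8.
Denominator factor (β**2 - β/6 - 3/7): discriminant 439/252, real irrational roots 1/12 + (1/84)*sqrt(3073) and 1/12 - (1/84)*sqrt(3073); poles of order 1, moduli 1/12 + (1/84)*sqrt(3073) and -1/12 + (1/84)*sqrt(3073).
The radius of convergence is the smallest modulus among the singular points: 3/8.
The factor β**2 - β/6 - 3/7 splits as (β - a)(β - a') with a = 1/12 - (1/84)*sqrt(3073), a' = 1/12 + (1/84)*sqrt(3073). At the order-1 pole a set g(β) = (β - a)*f(β) = [(25*β/29 + 14/19)/(β + 3/8)**2] / (β - a').
Simple pole: residue = g(a) at a = 1/12 - (1/84)*sqrt(3073), which is -30647008/16862253 - (18639712/389606793)*sqrt(3073).
At the order-2 pole -3/8 set g(β) = (β - (-3/8))^2*f(β) = (25*β/29 + 14/19)/(β**2 - β/6 - 3/7).
Order-2 pole: residue = g'(a); g'(-3/8) = 61294016/16862253, so the residue is 61294016/16862253.
The factor β**2 - β/6 - 3/7 splits as (β - a)(β - a') with a = 1/12 + (1/84)*sqrt(3073), a' = 1/12 - (1/84)*sqrt(3073). At the order-1 pole a set g(β) = (β - a)*f(β) = [(25*β/29 + 14/19)/(β + 3/8)**2] / (β - a').
Simple pole: residue = g(a) at a = 1/12 + (1/84)*sqrt(3073), which is -30647008/16862253 + (18639712/389606793)*sqrt(3073).
List the singular points by increasing real part (a conjugate pair: the negative imaginary part first).

Radius of convergence at 0: 3/8.
At 1/12 - (1/84)*sqrt(3073): a pole of order 1; residue -30647008/16862253 - (18639712/389606793)*sqrt(3073).
At -3/8: a pole of order 2; residue 61294016/16862253.
At 1/12 + (1/84)*sqrt(3073): a pole of order 1; residue -30647008/16862253 + (18639712/389606793)*sqrt(3073).


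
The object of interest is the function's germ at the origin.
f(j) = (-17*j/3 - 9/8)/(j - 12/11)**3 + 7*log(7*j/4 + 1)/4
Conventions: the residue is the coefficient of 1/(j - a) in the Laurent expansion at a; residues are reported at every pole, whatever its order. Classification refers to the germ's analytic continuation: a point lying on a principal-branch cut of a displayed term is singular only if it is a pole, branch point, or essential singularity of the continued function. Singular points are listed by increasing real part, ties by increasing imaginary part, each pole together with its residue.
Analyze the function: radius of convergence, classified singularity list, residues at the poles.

Radius of convergence at 0: 4/7.
At -4/7: a logarithmic branch point.
At 12/11: a pole of order 3; residue 0.

Denominator factor (j - 12/11)^3: pole of order 3 at 12/11, modulus 12/11.
Branch term (7/4)*log(1 - j/(-4/7)): its argument vanishes at j = -4/7, a logarithmic branch point, modulus 4/7.
The radius of convergence is the smallest modulus among the singular points: 4/7.
The branch term is analytic at 12/11 and contributes nothing to the residue; only the rational part matters.
At the order-3 pole 12/11 set g(j) = (j - (12/11))^3*(rational part) = -17*j/3 - 9/8.
Order-3 pole: residue = g''(a)/2; g''(12/11) = 0, so the residue is 0.
List the singular points by increasing real part (a conjugate pair: the negative imaginary part first).


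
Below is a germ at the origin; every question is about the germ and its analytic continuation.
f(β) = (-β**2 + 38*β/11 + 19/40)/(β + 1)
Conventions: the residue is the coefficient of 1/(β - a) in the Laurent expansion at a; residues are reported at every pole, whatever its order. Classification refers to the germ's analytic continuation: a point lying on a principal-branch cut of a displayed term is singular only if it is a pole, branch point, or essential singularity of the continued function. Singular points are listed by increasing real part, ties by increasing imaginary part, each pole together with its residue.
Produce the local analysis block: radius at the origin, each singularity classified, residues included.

Radius of convergence at 0: 1.
At -1: a pole of order 1; residue -1751/440.

Denominator factor (β + 1): pole of order 1 at -1, modulus 1.
The radius of convergence is the smallest modulus among the singular points: 1.
At the order-1 pole -1 set g(β) = (β - (-1))*f(β) = -β**2 + 38*β/11 + 19/40.
Simple pole: residue = g(a) at a = -1, which is -1751/440.


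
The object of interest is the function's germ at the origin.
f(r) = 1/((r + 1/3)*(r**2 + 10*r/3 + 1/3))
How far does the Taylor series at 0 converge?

Denominator factor (r + 1/3): pole of order 1 at -1/3, modulus 1/3.
Denominator factor (r**2 + 10*r/3 + 1/3): discriminant 88/9, real irrational roots -5/3 + (1/3)*sqrt(22) and -5/3 - (1/3)*sqrt(22); poles of order 1, moduli 5/3 - (1/3)*sqrt(22) and 5/3 + (1/3)*sqrt(22).
The radius of convergence is the smallest modulus among the singular points: 5/3 - (1/3)*sqrt(22).

The radius of convergence is 5/3 - (1/3)*sqrt(22).


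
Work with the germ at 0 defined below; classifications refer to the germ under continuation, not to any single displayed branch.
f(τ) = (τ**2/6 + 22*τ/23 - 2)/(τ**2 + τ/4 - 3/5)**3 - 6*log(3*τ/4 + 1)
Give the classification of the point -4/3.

The point is a logarithmic branch point.

The term (-6)*log(1 - τ/(-4/3)) has argument 1 - -4/3/(-4/3) = 0 at -4/3: a logarithmic (infinitely-sheeted) branch point; the remaining terms are analytic or single-valued there.


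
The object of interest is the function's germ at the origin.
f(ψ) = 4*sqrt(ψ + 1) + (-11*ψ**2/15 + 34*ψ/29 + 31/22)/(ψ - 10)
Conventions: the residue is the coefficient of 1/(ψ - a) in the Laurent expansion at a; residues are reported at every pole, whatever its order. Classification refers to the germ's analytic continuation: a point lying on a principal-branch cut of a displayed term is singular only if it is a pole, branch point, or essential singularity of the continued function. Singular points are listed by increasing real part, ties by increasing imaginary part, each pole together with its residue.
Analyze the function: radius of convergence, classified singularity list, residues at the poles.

Denominator factor (ψ - 10): pole of order 1 at 10, modulus 10.
Branch term (4)*sqrt(1 - ψ/(-1)): its argument vanishes at ψ = -1, a square-root branch point, modulus 1.
The radius of convergence is the smallest modulus among the singular points: 1.
The branch term is analytic at 10 and contributes nothing to the residue; only the rational part matters.
At the order-1 pole 10 set g(ψ) = (ψ - (10))*(rational part) = -11*ψ**2/15 + 34*ψ/29 + 31/22.
Simple pole: residue = g(a) at a = 10, which is -115223/1914.
List the singular points by increasing real part (a conjugate pair: the negative imaginary part first).

Radius of convergence at 0: 1.
At -1: an algebraic (square-root) branch point.
At 10: a pole of order 1; residue -115223/1914.


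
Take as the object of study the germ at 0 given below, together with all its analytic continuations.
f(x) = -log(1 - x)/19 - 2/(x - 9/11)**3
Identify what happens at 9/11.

The point is a pole of order 3.

The denominator factor x - 9/11 vanishes at 9/11 and appears to the power 3; the numerator there equals -2, nonzero, and no other factor vanishes.
The branch terms are analytic at this point.
Hence a pole whose order is the multiplicity, 3.


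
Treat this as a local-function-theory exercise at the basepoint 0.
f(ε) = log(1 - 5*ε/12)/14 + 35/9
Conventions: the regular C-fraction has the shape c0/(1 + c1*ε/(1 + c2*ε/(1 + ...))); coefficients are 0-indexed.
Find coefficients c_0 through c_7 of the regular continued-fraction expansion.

Taylor coefficients (expand at 0): a_0 = 35/9, a_1 = -5/168, a_2 = -25/4032, a_3 = -125/72576, a_4 = -625/1161216, a_5 = -625/3483648, a_6 = -15625/250822656, a_7 = -78125/3511517184.
c0 = a_0 = 35/9. Peel one level at a time: if S = 1 + c*ε/S' with S'(0) = 1, then c is the ε-coefficient of S and S' = c*ε/(S - 1).
S_1 = c0/f = 1 + (3/392)*ε + (127/76832)*ε^2 + ...; c1 = 3/392.
S_2 = c1*ε/(S_1 - 1) = 1 + (-127/588)*ε + (-25/1728)*ε^2 + ...; c2 = -127/588.
S_3 = c2*ε/(S_2 - 1) = 1 + (-1225/18288)*ε + (-3166625/334450944)*ε^2 + ...; c3 = -1225/18288.
S_4 = c3*ε/(S_3 - 1) = 1 + (-2585/18288)*ε + (-5/432)*ε^2 + ...; c4 = -2585/18288.
S_5 = c4*ε/(S_4 - 1) = 1 + (-127/1551)*ε + (-66421/6414936)*ε^2 + ...; c5 = -127/1551.
S_6 = c5*ε/(S_5 - 1) = 1 + (-523/4136)*ε + (-5/448)*ε^2 + ...; c6 = -523/4136.
S_7 = c6*ε/(S_6 - 1) = 1 + (-2585/29288)*ε + ...; c7 = -2585/29288.

The regular C-fraction coefficients are [35/9, 3/392, -127/588, -1225/18288, -2585/18288, -127/1551, -523/4136, -2585/29288].


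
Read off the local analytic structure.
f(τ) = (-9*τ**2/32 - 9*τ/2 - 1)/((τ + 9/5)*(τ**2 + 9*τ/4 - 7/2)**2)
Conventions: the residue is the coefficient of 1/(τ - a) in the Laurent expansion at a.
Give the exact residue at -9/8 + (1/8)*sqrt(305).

The factor τ**2 + 9*τ/4 - 7/2 splits as (τ - a)(τ - a') with a = -9/8 + (1/8)*sqrt(305), a' = -9/8 - (1/8)*sqrt(305). At the order-2 pole a set g(τ) = (τ - a)^2*f(τ) = [(-9*τ**2/32 - 9*τ/2 - 1)/(τ + 9/5)] / (τ - a')^2.
Order-2 pole: residue = g'(a); g'(-9/8 + (1/8)*sqrt(305)) = -123775/743044 + (129158379/13824333620)*sqrt(305), so the residue is -123775/743044 + (129158379/13824333620)*sqrt(305).

The residue is -123775/743044 + (129158379/13824333620)*sqrt(305).


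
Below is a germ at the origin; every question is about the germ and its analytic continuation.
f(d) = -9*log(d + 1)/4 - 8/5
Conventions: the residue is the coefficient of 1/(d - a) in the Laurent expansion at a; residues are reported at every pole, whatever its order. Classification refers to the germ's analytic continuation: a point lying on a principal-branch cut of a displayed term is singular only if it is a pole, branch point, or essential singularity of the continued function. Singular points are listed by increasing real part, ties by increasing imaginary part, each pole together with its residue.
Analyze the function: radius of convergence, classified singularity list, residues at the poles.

Branch term (-9/4)*log(1 - d/(-1)): its argument vanishes at d = -1, a logarithmic branch point, modulus 1.
The radius of convergence is the smallest modulus among the singular points: 1.

Radius of convergence at 0: 1.
At -1: a logarithmic branch point.


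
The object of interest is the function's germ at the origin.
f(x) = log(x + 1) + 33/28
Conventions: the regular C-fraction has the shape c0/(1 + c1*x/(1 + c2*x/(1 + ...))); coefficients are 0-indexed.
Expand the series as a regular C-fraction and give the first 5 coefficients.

The regular C-fraction coefficients are [33/28, -28/33, 89/66, 11/178, 39/89].

Taylor coefficients (expand at 0): a_0 = 33/28, a_1 = 1, a_2 = -1/2, a_3 = 1/3, a_4 = -1/4.
c0 = a_0 = 33/28. Peel one level at a time: if S = 1 + c*x/S' with S'(0) = 1, then c is the x-coefficient of S and S' = c*x/(S - 1).
S_1 = c0/f = 1 + (-28/33)*x + (1246/1089)*x^2 + ...; c1 = -28/33.
S_2 = c1*x/(S_1 - 1) = 1 + (89/66)*x + (-1/12)*x^2 + ...; c2 = 89/66.
S_3 = c2*x/(S_2 - 1) = 1 + (11/178)*x + (-429/15842)*x^2 + ...; c3 = 11/178.
S_4 = c3*x/(S_3 - 1) = 1 + (39/89)*x + ...; c4 = 39/89.


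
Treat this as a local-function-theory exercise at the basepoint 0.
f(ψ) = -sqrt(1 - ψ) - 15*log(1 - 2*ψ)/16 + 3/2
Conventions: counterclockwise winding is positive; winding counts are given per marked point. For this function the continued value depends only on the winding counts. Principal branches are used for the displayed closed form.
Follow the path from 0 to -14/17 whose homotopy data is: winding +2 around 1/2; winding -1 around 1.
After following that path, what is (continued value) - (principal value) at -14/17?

The rational part is single-valued and drops out of the difference; each branch term changes only by its own monodromy.
(-15/16)*log(1 - ψ/(1/2)): each positive loop around 1/2 adds 2*pi*i to the log, so winding +2 contributes (-15/16)*(2)*2*pi*i = -(15/4)*pi*i.
(-1)*sqrt(1 - ψ/(1)): winding -1 is odd, the square root flips sign, contributing -2*(-1)*sqrt(1 - (-14/17)/(1)) = -2*(-1)*sqrt(31/17) = (2/17)*sqrt(527).
Summing the contributions at ψ = -14/17 gives ((2/17)*sqrt(527)) - ((15/4)*pi)*i.

Continued minus principal equals ((2/17)*sqrt(527)) - ((15/4)*pi)*i.


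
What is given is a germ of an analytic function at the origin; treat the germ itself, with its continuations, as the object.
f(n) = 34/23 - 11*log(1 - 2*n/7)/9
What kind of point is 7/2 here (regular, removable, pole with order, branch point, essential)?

The point is a logarithmic branch point.

The term (-11/9)*log(1 - n/(7/2)) has argument 1 - 7/2/(7/2) = 0 at 7/2: a logarithmic (infinitely-sheeted) branch point; the remaining terms are analytic or single-valued there.


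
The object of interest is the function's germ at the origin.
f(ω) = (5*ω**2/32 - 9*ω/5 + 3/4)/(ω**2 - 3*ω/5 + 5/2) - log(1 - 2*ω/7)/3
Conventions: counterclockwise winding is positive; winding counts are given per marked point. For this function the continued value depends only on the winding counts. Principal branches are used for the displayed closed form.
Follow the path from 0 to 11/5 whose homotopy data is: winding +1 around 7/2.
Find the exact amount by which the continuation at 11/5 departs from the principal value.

The rational part is single-valued and drops out of the difference; each branch term changes only by its own monodromy.
(-1/3)*log(1 - ω/(7/2)): each positive loop around 7/2 adds 2*pi*i to the log, so winding +1 contributes (-1/3)*(1)*2*pi*i = -(2/3)*pi*i.
Summing the contributions at ω = 11/5 gives -(2/3)*pi*i.

Continued minus principal equals -(2/3)*pi*i.


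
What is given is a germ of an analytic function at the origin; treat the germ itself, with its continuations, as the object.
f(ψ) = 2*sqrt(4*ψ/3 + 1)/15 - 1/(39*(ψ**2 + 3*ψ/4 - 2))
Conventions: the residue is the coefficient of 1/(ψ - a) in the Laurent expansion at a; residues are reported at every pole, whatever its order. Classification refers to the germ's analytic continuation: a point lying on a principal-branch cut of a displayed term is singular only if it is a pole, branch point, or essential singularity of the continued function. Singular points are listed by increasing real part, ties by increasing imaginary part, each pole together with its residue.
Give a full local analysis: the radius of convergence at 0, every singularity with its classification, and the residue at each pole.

Radius of convergence at 0: 3/4.
At -3/8 - (1/8)*sqrt(137): a pole of order 1; residue (4/5343)*sqrt(137).
At -3/4: an algebraic (square-root) branch point.
At -3/8 + (1/8)*sqrt(137): a pole of order 1; residue -(4/5343)*sqrt(137).

Denominator factor (ψ**2 + 3*ψ/4 - 2): discriminant 137/16, real irrational roots -3/8 + (1/8)*sqrt(137) and -3/8 - (1/8)*sqrt(137); poles of order 1, moduli -3/8 + (1/8)*sqrt(137) and 3/8 + (1/8)*sqrt(137).
Branch term (2/15)*sqrt(1 - ψ/(-3/4)): its argument vanishes at ψ = -3/4, a square-root branch point, modulus 3/4.
The radius of convergence is the smallest modulus among the singular points: 3/4.
The branch term is analytic at -3/8 - (1/8)*sqrt(137) and contributes nothing to the residue; only the rational part matters.
The factor ψ**2 + 3*ψ/4 - 2 splits as (ψ - a)(ψ - a') with a = -3/8 - (1/8)*sqrt(137), a' = -3/8 + (1/8)*sqrt(137). At the order-1 pole a set g(ψ) = (ψ - a)*(rational part) = [-1/39] / (ψ - a').
Simple pole: residue = g(a) at a = -3/8 - (1/8)*sqrt(137), which is (4/5343)*sqrt(137).
The branch term is analytic at -3/8 + (1/8)*sqrt(137) and contributes nothing to the residue; only the rational part matters.
The factor ψ**2 + 3*ψ/4 - 2 splits as (ψ - a)(ψ - a') with a = -3/8 + (1/8)*sqrt(137), a' = -3/8 - (1/8)*sqrt(137). At the order-1 pole a set g(ψ) = (ψ - a)*(rational part) = [-1/39] / (ψ - a').
Simple pole: residue = g(a) at a = -3/8 + (1/8)*sqrt(137), which is -(4/5343)*sqrt(137).
List the singular points by increasing real part (a conjugate pair: the negative imaginary part first).


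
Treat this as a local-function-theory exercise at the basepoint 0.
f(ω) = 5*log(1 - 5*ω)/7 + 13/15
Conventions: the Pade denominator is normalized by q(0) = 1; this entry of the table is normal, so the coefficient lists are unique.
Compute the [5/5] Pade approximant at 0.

The Pade approximant has numerator coefficients [13/15, -605/42, 15850/189, -17375/84, 5625/28, -180625/3528]; denominator coefficients [1, -25/2, 500/9, -625/6, 3125/42, -3125/252].

Taylor coefficients needed (expand at 0): a_0 = 13/15, a_1 = -25/7, a_2 = -125/14, a_3 = -625/21, a_4 = -3125/28, a_5 = -3125/7, a_6 = -78125/42, a_7 = -390625/49, a_8 = -1953125/56, a_9 = -9765625/63, a_10 = -9765625/14.
Write the denominator as Q(ω) = 1 + q1*ω + q2*ω^2 + q3*ω^3 + q4*ω^4 + q5*ω^5. Requiring Q*f - P = O(ω^11) with deg P <= 5 kills the coefficients of ω^6..ω^10 in Q*f:
  ω^6: a_6 + q1*a_5 + q2*a_4 + q3*a_3 + q4*a_2 + q5*a_1 = 0, i.e. -78125/42 + (-3125/7)*q1 + (-3125/28)*q2 + (-625/21)*q3 + (-125/14)*q4 + (-25/7)*q5 = 0.
  ω^7: a_7 + q1*a_6 + q2*a_5 + q3*a_4 + q4*a_3 + q5*a_2 = 0, i.e. -390625/49 + (-78125/42)*q1 + (-3125/7)*q2 + (-3125/28)*q3 + (-625/21)*q4 + (-125/14)*q5 = 0.
  ω^8: a_8 + q1*a_7 + q2*a_6 + q3*a_5 + q4*a_4 + q5*a_3 = 0, i.e. -1953125/56 + (-390625/49)*q1 + (-78125/42)*q2 + (-3125/7)*q3 + (-3125/28)*q4 + (-625/21)*q5 = 0.
  ω^9: a_9 + q1*a_8 + q2*a_7 + q3*a_6 + q4*a_5 + q5*a_4 = 0, i.e. -9765625/63 + (-1953125/56)*q1 + (-390625/49)*q2 + (-78125/42)*q3 + (-3125/7)*q4 + (-3125/28)*q5 = 0.
  ω^10: a_10 + q1*a_9 + q2*a_8 + q3*a_7 + q4*a_6 + q5*a_5 = 0, i.e. -9765625/14 + (-9765625/63)*q1 + (-1953125/56)*q2 + (-390625/49)*q3 + (-78125/42)*q4 + (-3125/7)*q5 = 0.
Solving this linear system: q1 = -25/2, q2 = 500/9, q3 = -625/6, q4 = 3125/42, q5 = -3125/252.
The numerator is Q*f truncated at degree 5: P0 = a_0 = 13/15; P1 = a_1 + q1*a_0 = -605/42; P2 = a_2 + q1*a_1 + q2*a_0 = 15850/189; P3 = a_3 + q1*a_2 + q2*a_1 + q3*a_0 = -17375/84; P4 = a_4 + q1*a_3 + q2*a_2 + q3*a_1 + q4*a_0 = 5625/28; P5 = a_5 + q1*a_4 + q2*a_3 + q3*a_2 + q4*a_1 + q5*a_0 = -180625/3528.


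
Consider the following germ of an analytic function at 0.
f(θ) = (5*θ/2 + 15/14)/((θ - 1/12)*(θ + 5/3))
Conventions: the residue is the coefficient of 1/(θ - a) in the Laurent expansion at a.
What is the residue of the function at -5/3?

At the order-1 pole -5/3 set g(θ) = (θ - (-5/3))*f(θ) = (5*θ/2 + 15/14)/(θ - 1/12).
Simple pole: residue = g(a) at a = -5/3, which is 260/147.

The residue is 260/147.


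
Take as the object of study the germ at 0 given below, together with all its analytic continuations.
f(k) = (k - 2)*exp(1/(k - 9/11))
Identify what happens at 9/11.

The point is an essential singularity.

The exponent 1/(k - (9/11)) has a pole at 9/11, so exp(1/(k - (9/11))) takes every nonzero value near it: an essential singularity (not a pole of any order).


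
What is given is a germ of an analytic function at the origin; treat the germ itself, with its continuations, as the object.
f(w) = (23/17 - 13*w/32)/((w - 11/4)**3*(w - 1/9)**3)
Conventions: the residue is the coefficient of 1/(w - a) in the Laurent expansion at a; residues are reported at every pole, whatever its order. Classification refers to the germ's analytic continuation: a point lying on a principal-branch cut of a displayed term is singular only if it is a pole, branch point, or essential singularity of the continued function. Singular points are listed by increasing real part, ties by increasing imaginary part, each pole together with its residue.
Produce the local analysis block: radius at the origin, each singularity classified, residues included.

Denominator factor (w - 11/4)^3: pole of order 3 at 11/4, modulus 11/4.
Denominator factor (w - 1/9)^3: pole of order 3 at 1/9, modulus 1/9.
The radius of convergence is the smallest modulus among the singular points: 1/9.
At the order-3 pole 1/9 set g(w) = (w - (1/9))^3*f(w) = (23/17 - 13*w/32)/(w - 11/4)**3.
Order-3 pole: residue = g''(a)/2; g''(1/9) = -501050448/6923303125, so the residue is -250525224/6923303125.
At the order-3 pole 11/4 set g(w) = (w - (11/4))^3*f(w) = (23/17 - 13*w/32)/(w - 1/9)**3.
Order-3 pole: residue = g''(a)/2; g''(11/4) = 501050448/6923303125, so the residue is 250525224/6923303125.
List the singular points by increasing real part (a conjugate pair: the negative imaginary part first).

Radius of convergence at 0: 1/9.
At 1/9: a pole of order 3; residue -250525224/6923303125.
At 11/4: a pole of order 3; residue 250525224/6923303125.


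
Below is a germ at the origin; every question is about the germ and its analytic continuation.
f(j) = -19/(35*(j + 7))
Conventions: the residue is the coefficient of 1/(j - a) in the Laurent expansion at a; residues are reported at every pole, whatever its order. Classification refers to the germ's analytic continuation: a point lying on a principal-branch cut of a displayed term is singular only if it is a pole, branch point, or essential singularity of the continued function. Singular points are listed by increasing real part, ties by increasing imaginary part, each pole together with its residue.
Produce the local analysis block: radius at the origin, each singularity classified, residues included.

Denominator factor (j + 7): pole of order 1 at -7, modulus 7.
The radius of convergence is the smallest modulus among the singular points: 7.
At the order-1 pole -7 set g(j) = (j - (-7))*f(j) = -19/35.
Simple pole: residue = g(a) at a = -7, which is -19/35.

Radius of convergence at 0: 7.
At -7: a pole of order 1; residue -19/35.


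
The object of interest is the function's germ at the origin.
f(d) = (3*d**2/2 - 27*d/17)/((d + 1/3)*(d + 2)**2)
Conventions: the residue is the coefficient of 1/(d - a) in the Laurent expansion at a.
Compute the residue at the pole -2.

The residue is 531/425.

At the order-2 pole -2 set g(d) = (d - (-2))^2*f(d) = (3*d**2/2 - 27*d/17)/(d + 1/3).
Order-2 pole: residue = g'(a); g'(-2) = 531/425, so the residue is 531/425.


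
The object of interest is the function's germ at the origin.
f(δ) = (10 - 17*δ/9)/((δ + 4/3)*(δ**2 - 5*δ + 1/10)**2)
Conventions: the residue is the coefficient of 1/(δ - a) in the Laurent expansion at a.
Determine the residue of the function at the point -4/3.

The residue is 101400/591361.

At the order-1 pole -4/3 set g(δ) = (δ - (-4/3))*f(δ) = (10 - 17*δ/9)/(δ**2 - 5*δ + 1/10)**2.
Simple pole: residue = g(a) at a = -4/3, which is 101400/591361.


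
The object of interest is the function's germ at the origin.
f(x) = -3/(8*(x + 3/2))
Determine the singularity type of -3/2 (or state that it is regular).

The point is a pole of order 1.

The denominator factor x + 3/2 vanishes at -3/2 and appears to the power 1; the numerator there equals -3/8, nonzero, and no other factor vanishes.
Hence a pole whose order is the multiplicity, 1.


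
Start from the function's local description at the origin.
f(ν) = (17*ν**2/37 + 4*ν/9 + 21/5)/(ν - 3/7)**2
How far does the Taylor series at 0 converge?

Denominator factor (ν - 3/7)^2: pole of order 2 at 3/7, modulus 3/7.
The radius of convergence is the smallest modulus among the singular points: 3/7.

The radius of convergence is 3/7.


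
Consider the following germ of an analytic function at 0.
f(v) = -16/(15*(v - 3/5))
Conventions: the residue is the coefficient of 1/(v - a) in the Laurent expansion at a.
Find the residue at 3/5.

The residue is -16/15.

At the order-1 pole 3/5 set g(v) = (v - (3/5))*f(v) = -16/15.
Simple pole: residue = g(a) at a = 3/5, which is -16/15.


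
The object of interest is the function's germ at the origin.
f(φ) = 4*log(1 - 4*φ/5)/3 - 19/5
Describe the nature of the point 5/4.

The point is a logarithmic branch point.

The term (4/3)*log(1 - φ/(5/4)) has argument 1 - 5/4/(5/4) = 0 at 5/4: a logarithmic (infinitely-sheeted) branch point; the remaining terms are analytic or single-valued there.


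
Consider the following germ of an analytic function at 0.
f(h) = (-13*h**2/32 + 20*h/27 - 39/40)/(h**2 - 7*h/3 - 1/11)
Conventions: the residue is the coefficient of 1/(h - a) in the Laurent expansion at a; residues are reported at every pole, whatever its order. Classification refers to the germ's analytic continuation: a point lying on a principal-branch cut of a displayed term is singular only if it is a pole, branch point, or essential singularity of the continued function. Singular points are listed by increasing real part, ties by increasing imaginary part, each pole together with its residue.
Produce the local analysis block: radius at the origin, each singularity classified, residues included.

Radius of convergence at 0: -7/6 + (5/66)*sqrt(253).
At 7/6 - (5/66)*sqrt(253): a pole of order 1; residue -179/1728 + (357437/10929600)*sqrt(253).
At 7/6 + (5/66)*sqrt(253): a pole of order 1; residue -179/1728 - (357437/10929600)*sqrt(253).

Denominator factor (h**2 - 7*h/3 - 1/11): discriminant 575/99, real irrational roots 7/6 + (5/66)*sqrt(253) and 7/6 - (5/66)*sqrt(253); poles of order 1, moduli 7/6 + (5/66)*sqrt(253) and -7/6 + (5/66)*sqrt(253).
The radius of convergence is the smallest modulus among the singular points: -7/6 + (5/66)*sqrt(253).
The factor h**2 - 7*h/3 - 1/11 splits as (h - a)(h - a') with a = 7/6 - (5/66)*sqrt(253), a' = 7/6 + (5/66)*sqrt(253). At the order-1 pole a set g(h) = (h - a)*f(h) = [-13*h**2/32 + 20*h/27 - 39/40] / (h - a').
Simple pole: residue = g(a) at a = 7/6 - (5/66)*sqrt(253), which is -179/1728 + (357437/10929600)*sqrt(253).
The factor h**2 - 7*h/3 - 1/11 splits as (h - a)(h - a') with a = 7/6 + (5/66)*sqrt(253), a' = 7/6 - (5/66)*sqrt(253). At the order-1 pole a set g(h) = (h - a)*f(h) = [-13*h**2/32 + 20*h/27 - 39/40] / (h - a').
Simple pole: residue = g(a) at a = 7/6 + (5/66)*sqrt(253), which is -179/1728 - (357437/10929600)*sqrt(253).
List the singular points by increasing real part (a conjugate pair: the negative imaginary part first).


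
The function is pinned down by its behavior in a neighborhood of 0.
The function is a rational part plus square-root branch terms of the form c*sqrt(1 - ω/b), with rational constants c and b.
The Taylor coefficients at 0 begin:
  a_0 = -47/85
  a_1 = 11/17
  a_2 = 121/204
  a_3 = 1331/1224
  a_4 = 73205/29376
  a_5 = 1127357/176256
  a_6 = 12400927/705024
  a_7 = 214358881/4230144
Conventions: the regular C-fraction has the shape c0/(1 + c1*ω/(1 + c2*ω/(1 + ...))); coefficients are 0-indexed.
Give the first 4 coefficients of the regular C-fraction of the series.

Taylor coefficients (read off): a_0 = -47/85, a_1 = 11/17, a_2 = 121/204, a_3 = 1331/1224.
c0 = a_0 = -47/85. Peel one level at a time: if S = 1 + c*ω/S' with S'(0) = 1, then c is the ω-coefficient of S and S' = c*ω/(S - 1).
S_1 = c0/f = 1 + (55/47)*ω + (64735/26508)*ω^2 + ...; c1 = 55/47.
S_2 = c1*ω/(S_1 - 1) = 1 + (-1177/564)*ω + (-121/144)*ω^2 + ...; c2 = -1177/564.
S_3 = c2*ω/(S_2 - 1) = 1 + (-517/1284)*ω + ...; c3 = -517/1284.

The regular C-fraction coefficients are [-47/85, 55/47, -1177/564, -517/1284].


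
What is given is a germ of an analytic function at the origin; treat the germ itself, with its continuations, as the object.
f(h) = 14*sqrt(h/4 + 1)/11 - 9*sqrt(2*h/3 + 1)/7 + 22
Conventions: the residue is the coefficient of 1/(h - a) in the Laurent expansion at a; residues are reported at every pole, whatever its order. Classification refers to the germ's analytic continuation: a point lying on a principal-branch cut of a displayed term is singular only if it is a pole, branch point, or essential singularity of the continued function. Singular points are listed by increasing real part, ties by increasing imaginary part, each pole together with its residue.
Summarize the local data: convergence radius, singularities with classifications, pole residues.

Radius of convergence at 0: 3/2.
At -4: an algebraic (square-root) branch point.
At -3/2: an algebraic (square-root) branch point.

Branch term (14/11)*sqrt(1 - h/(-4)): its argument vanishes at h = -4, a square-root branch point, modulus 4.
Branch term (-9/7)*sqrt(1 - h/(-3/2)): its argument vanishes at h = -3/2, a square-root branch point, modulus 3/2.
The radius of convergence is the smallest modulus among the singular points: 3/2.
List the singular points by increasing real part (a conjugate pair: the negative imaginary part first).


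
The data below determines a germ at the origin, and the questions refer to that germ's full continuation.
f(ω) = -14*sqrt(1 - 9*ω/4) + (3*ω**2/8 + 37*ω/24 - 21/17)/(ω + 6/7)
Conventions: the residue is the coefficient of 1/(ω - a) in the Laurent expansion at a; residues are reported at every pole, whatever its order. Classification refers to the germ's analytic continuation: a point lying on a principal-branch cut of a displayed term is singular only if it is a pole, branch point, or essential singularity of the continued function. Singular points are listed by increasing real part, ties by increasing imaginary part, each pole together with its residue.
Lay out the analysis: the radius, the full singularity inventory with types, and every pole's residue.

Denominator factor (ω + 6/7): pole of order 1 at -6/7, modulus 6/7.
Branch term (-14)*sqrt(1 - ω/(4/9)): its argument vanishes at ω = 4/9, a square-root branch point, modulus 4/9.
The radius of convergence is the smallest modulus among the singular points: 4/9.
The branch term is analytic at -6/7 and contributes nothing to the residue; only the rational part matters.
At the order-1 pole -6/7 set g(ω) = (ω - (-6/7))*(rational part) = 3*ω**2/8 + 37*ω/24 - 21/17.
Simple pole: residue = g(a) at a = -6/7, which is -7601/3332.
List the singular points by increasing real part (a conjugate pair: the negative imaginary part first).

Radius of convergence at 0: 4/9.
At -6/7: a pole of order 1; residue -7601/3332.
At 4/9: an algebraic (square-root) branch point.


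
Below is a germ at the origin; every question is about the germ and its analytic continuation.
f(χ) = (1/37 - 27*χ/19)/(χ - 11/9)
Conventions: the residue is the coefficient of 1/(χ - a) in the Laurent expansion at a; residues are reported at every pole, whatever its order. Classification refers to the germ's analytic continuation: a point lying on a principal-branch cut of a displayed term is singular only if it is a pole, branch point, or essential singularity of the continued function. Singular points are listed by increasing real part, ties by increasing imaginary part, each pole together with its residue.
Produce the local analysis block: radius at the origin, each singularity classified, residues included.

Denominator factor (χ - 11/9): pole of order 1 at 11/9, modulus 11/9.
The radius of convergence is the smallest modulus among the singular points: 11/9.
At the order-1 pole 11/9 set g(χ) = (χ - (11/9))*f(χ) = 1/37 - 27*χ/19.
Simple pole: residue = g(a) at a = 11/9, which is -1202/703.

Radius of convergence at 0: 11/9.
At 11/9: a pole of order 1; residue -1202/703.


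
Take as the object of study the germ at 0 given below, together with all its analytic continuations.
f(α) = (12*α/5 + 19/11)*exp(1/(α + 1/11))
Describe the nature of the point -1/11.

The point is an essential singularity.

The exponent 1/(α - (-1/11)) has a pole at -1/11, so exp(1/(α - (-1/11))) takes every nonzero value near it: an essential singularity (not a pole of any order).


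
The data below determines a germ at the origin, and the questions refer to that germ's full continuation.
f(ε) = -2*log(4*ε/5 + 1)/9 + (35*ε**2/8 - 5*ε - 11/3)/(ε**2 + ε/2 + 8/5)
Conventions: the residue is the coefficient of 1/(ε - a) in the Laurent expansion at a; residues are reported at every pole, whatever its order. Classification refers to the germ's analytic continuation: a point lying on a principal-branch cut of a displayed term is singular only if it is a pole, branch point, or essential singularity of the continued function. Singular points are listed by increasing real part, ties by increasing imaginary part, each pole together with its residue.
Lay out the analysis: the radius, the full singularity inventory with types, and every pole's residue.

Denominator factor (ε**2 + ε/2 + 8/5): discriminant -123/20, complex-conjugate roots (-1/4) + ((1/20)*sqrt(615))*i and (-1/4) - ((1/20)*sqrt(615))*i; poles of order 1, moduli (2/5)*sqrt(10) and (2/5)*sqrt(10).
Branch term (-2/9)*log(1 - ε/(-5/4)): its argument vanishes at ε = -5/4, a logarithmic branch point, modulus 5/4.
The radius of convergence is the smallest modulus among the singular points: 5/4.
The branch term is analytic at (-1/4) - ((1/20)*sqrt(615))*i and contributes nothing to the residue; only the rational part matters.
The factor ε**2 + ε/2 + 8/5 splits as (ε - a)(ε - a') with a = (-1/4) - ((1/20)*sqrt(615))*i, a' = (-1/4) + ((1/20)*sqrt(615))*i. At the order-1 pole a set g(ε) = (ε - a)*(rational part) = [35*ε**2/8 - 5*ε - 11/3] / (ε - a').
Simple pole: residue = g(a) at a = (-1/4) - ((1/20)*sqrt(615))*i, which is (-115/32) - ((1703/11808)*sqrt(615))*i.
The branch term is analytic at (-1/4) + ((1/20)*sqrt(615))*i and contributes nothing to the residue; only the rational part matters.
The factor ε**2 + ε/2 + 8/5 splits as (ε - a)(ε - a') with a = (-1/4) + ((1/20)*sqrt(615))*i, a' = (-1/4) - ((1/20)*sqrt(615))*i. At the order-1 pole a set g(ε) = (ε - a)*(rational part) = [35*ε**2/8 - 5*ε - 11/3] / (ε - a').
Simple pole: residue = g(a) at a = (-1/4) + ((1/20)*sqrt(615))*i, which is (-115/32) + ((1703/11808)*sqrt(615))*i.
List the singular points by increasing real part (a conjugate pair: the negative imaginary part first).

Radius of convergence at 0: 5/4.
At -5/4: a logarithmic branch point.
At (-1/4) - ((1/20)*sqrt(615))*i: a pole of order 1; residue (-115/32) - ((1703/11808)*sqrt(615))*i.
At (-1/4) + ((1/20)*sqrt(615))*i: a pole of order 1; residue (-115/32) + ((1703/11808)*sqrt(615))*i.


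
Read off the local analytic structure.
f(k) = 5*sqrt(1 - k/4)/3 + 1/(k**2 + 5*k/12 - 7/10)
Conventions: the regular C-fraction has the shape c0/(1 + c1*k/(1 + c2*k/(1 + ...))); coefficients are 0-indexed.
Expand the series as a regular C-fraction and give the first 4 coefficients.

The regular C-fraction coefficients are [5/21, 249/56, -82045/11952, 466585351/980601840].

Taylor coefficients (expand at 0): a_0 = 5/21, a_1 = -415/392, a_2 = -1011545/395136, a_3 = -181388045/66382848.
c0 = a_0 = 5/21. Peel one level at a time: if S = 1 + c*k/S' with S'(0) = 1, then c is the k-coefficient of S and S' = c*k/(S - 1).
S_1 = c0/f = 1 + (249/56)*k + (82045/2688)*k^2 + ...; c1 = 249/56.
S_2 = c1*k/(S_1 - 1) = 1 + (-82045/11952)*k + (466585351/142850304)*k^2 + ...; c2 = -82045/11952.
S_3 = c2*k/(S_2 - 1) = 1 + (466585351/980601840)*k + ...; c3 = 466585351/980601840.


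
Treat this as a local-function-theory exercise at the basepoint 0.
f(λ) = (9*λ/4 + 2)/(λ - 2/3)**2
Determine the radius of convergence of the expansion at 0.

The radius of convergence is 2/3.

Denominator factor (λ - 2/3)^2: pole of order 2 at 2/3, modulus 2/3.
The radius of convergence is the smallest modulus among the singular points: 2/3.


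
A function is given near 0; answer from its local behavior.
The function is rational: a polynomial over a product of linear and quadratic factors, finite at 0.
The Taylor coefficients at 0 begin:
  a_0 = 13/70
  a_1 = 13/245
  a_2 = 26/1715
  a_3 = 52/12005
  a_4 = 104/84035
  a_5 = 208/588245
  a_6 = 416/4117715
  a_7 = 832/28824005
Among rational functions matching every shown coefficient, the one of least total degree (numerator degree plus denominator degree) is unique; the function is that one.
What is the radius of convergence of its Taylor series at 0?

No rational of total degree below 1 reproduces all 8 coefficients; solving the [0/1] Pade equations on them gives f(δ) = -13/(20*(δ - 7/2)), whose expansion matches every shown term.
Denominator factor (δ - 7/2): pole of order 1 at 7/2, modulus 7/2.
The radius of convergence is the smallest modulus among the singular points: 7/2.

The radius of convergence is 7/2.


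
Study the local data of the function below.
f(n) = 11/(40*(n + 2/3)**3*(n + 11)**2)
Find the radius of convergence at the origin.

The radius of convergence is 2/3.

Denominator factor (n + 11)^2: pole of order 2 at -11, modulus 11.
Denominator factor (n + 2/3)^3: pole of order 3 at -2/3, modulus 2/3.
The radius of convergence is the smallest modulus among the singular points: 2/3.


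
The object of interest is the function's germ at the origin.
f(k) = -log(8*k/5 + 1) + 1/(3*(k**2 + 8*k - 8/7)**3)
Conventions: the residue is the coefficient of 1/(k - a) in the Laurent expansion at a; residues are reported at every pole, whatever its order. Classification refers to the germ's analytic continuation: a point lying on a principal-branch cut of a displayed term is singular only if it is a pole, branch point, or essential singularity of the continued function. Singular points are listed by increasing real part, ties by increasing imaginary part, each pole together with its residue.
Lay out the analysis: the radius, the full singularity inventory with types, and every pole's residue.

Denominator factor (k**2 + 8*k - 8/7)^3: discriminant 480/7, real irrational roots -4 + (2/7)*sqrt(210) and -4 - (2/7)*sqrt(210); poles of order 3, moduli -4 + (2/7)*sqrt(210) and 4 + (2/7)*sqrt(210).
Branch term (-1)*log(1 - k/(-5/8)): its argument vanishes at k = -5/8, a logarithmic branch point, modulus 5/8.
The radius of convergence is the smallest modulus among the singular points: -4 + (2/7)*sqrt(210).
The branch term is analytic at -4 - (2/7)*sqrt(210) and contributes nothing to the residue; only the rational part matters.
The factor k**2 + 8*k - 8/7 splits as (k - a)(k - a') with a = -4 - (2/7)*sqrt(210), a' = -4 + (2/7)*sqrt(210). At the order-3 pole a set g(k) = (k - a)^3*(rational part) = [1/3] / (k - a')^3.
Order-3 pole: residue = g''(a)/2; g''(-4 - (2/7)*sqrt(210)) = -(49/6912000)*sqrt(210), so the residue is -(49/13824000)*sqrt(210).
The branch term is analytic at -4 + (2/7)*sqrt(210) and contributes nothing to the residue; only the rational part matters.
The factor k**2 + 8*k - 8/7 splits as (k - a)(k - a') with a = -4 + (2/7)*sqrt(210), a' = -4 - (2/7)*sqrt(210). At the order-3 pole a set g(k) = (k - a)^3*(rational part) = [1/3] / (k - a')^3.
Order-3 pole: residue = g''(a)/2; g''(-4 + (2/7)*sqrt(210)) = (49/6912000)*sqrt(210), so the residue is (49/13824000)*sqrt(210).
List the singular points by increasing real part (a conjugate pair: the negative imaginary part first).

Radius of convergence at 0: -4 + (2/7)*sqrt(210).
At -4 - (2/7)*sqrt(210): a pole of order 3; residue -(49/13824000)*sqrt(210).
At -5/8: a logarithmic branch point.
At -4 + (2/7)*sqrt(210): a pole of order 3; residue (49/13824000)*sqrt(210).


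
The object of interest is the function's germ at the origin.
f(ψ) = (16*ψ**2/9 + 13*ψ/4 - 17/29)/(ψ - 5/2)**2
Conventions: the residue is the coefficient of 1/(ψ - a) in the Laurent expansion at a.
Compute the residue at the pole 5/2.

At the order-2 pole 5/2 set g(ψ) = (ψ - (5/2))^2*f(ψ) = 16*ψ**2/9 + 13*ψ/4 - 17/29.
Order-2 pole: residue = g'(a); g'(5/2) = 437/36, so the residue is 437/36.

The residue is 437/36.
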